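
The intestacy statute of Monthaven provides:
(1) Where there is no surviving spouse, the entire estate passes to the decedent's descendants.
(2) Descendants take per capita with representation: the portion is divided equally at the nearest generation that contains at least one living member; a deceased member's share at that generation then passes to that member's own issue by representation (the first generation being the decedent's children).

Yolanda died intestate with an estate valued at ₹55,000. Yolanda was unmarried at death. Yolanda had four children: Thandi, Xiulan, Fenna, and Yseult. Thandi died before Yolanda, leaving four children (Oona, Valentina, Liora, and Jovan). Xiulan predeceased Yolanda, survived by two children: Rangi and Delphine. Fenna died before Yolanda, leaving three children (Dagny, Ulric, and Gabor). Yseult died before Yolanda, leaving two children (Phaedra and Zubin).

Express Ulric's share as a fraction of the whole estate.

Ulric receives 1/11 of the estate.

The entire ₹55,000 passes to the descendants.
No child survives, so the initial division is made at the grandchildren's generation.
That amount (₹55,000) is divided into 11 shares of ₹5,000: Oona, Valentina, Liora, Jovan, Rangi, Delphine, Dagny, Ulric, Gabor, Phaedra, and Zubin each take ₹5,000.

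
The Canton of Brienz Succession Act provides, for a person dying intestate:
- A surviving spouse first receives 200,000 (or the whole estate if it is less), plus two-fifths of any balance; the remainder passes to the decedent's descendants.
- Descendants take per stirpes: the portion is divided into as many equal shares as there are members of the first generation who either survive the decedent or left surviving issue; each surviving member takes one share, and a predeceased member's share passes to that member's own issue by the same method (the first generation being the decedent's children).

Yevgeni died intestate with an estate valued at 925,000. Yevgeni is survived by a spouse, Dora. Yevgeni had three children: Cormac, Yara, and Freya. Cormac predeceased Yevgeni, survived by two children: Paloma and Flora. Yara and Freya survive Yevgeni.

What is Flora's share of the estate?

Dora first takes 200,000, leaving a balance of 725,000. Dora then takes two-fifths of the balance (290,000), for a total of 490,000. The remaining 435,000 passes to the descendants.
The descendants' portion (435,000) is divided into 3 shares of 145,000: Yara and Freya each take 145,000; Cormac's 145,000 share passes to Cormac's issue.
Cormac's share (145,000) is divided into 2 shares of 72,500: Paloma and Flora each take 72,500.

Flora receives 72,500.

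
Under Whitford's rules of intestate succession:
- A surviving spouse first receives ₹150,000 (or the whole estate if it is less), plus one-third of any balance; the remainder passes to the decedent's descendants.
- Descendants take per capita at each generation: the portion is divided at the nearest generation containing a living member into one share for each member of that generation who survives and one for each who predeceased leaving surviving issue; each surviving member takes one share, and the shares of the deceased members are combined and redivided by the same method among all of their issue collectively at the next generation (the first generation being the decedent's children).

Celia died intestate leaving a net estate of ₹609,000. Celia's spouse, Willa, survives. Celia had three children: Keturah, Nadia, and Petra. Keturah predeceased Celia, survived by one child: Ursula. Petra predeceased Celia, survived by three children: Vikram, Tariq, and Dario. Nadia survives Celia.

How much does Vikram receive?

Vikram receives ₹51,000.

Willa first takes ₹150,000, leaving a balance of ₹459,000. Willa then takes one-third of the balance (₹153,000), for a total of ₹303,000. The remaining ₹306,000 passes to the descendants.
The descendants' portion (₹306,000) is divided at the children's generation into 3 shares of ₹102,000. Nadia takes ₹102,000. The 2 shares of the deceased (Keturah and Petra) are combined into a pool of ₹204,000.
That pool (₹204,000) is divided at the grandchildren's generation equally among Ursula, Vikram, Tariq, and Dario: ₹51,000 each.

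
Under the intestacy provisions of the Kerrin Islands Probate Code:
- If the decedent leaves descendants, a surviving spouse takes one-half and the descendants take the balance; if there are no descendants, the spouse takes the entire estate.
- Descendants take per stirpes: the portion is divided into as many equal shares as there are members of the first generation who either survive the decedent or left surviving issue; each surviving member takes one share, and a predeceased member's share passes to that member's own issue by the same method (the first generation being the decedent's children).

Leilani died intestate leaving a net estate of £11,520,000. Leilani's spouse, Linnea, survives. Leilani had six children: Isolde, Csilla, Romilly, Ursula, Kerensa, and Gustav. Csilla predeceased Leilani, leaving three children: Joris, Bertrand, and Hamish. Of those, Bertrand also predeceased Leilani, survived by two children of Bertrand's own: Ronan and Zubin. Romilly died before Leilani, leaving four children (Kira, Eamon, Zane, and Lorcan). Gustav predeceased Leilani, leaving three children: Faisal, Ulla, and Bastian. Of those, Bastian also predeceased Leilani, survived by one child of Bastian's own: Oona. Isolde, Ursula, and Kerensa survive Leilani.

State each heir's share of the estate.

Linnea: £5,760,000; Isolde: £960,000; Joris: £320,000; Ronan: £160,000; Zubin: £160,000; Hamish: £320,000; Kira: £240,000; Eamon: £240,000; Zane: £240,000; Lorcan: £240,000; Ursula: £960,000; Kerensa: £960,000; Faisal: £320,000; Ulla: £320,000; Oona: £320,000

Linnea takes one-half of £11,520,000 = £5,760,000. The remaining £5,760,000 passes to the descendants.
The descendants' portion (£5,760,000) is divided into 6 shares of £960,000: Isolde, Ursula, and Kerensa each take £960,000; Csilla's £960,000 share passes to Csilla's issue; Romilly's £960,000 share passes to Romilly's issue; Gustav's £960,000 share passes to Gustav's issue.
Csilla's share (£960,000) is divided into 3 shares of £320,000: Joris and Hamish each take £320,000; Bertrand's £320,000 share passes to Bertrand's issue.
Bertrand's share (£320,000) is divided into 2 shares of £160,000: Ronan and Zubin each take £160,000.
Romilly's share (£960,000) is divided into 4 shares of £240,000: Kira, Eamon, Zane, and Lorcan each take £240,000.
Gustav's share (£960,000) is divided into 3 shares of £320,000: Faisal and Ulla each take £320,000; Bastian's £320,000 share passes to Bastian's issue.
Bastian's share (£320,000) passes entirely to Oona.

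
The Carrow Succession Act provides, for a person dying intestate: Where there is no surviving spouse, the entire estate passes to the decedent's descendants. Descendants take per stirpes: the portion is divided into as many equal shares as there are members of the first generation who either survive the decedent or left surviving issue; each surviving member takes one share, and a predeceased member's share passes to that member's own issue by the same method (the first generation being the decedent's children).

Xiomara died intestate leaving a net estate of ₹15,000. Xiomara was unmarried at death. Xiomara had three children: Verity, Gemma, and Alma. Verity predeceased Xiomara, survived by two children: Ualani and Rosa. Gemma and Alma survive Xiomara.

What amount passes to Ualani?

Ualani receives ₹2,500.

The entire ₹15,000 passes to the descendants.
That amount (₹15,000) is divided into 3 shares of ₹5,000: Gemma and Alma each take ₹5,000; Verity's ₹5,000 share passes to Verity's issue.
Verity's share (₹5,000) is divided into 2 shares of ₹2,500: Ualani and Rosa each take ₹2,500.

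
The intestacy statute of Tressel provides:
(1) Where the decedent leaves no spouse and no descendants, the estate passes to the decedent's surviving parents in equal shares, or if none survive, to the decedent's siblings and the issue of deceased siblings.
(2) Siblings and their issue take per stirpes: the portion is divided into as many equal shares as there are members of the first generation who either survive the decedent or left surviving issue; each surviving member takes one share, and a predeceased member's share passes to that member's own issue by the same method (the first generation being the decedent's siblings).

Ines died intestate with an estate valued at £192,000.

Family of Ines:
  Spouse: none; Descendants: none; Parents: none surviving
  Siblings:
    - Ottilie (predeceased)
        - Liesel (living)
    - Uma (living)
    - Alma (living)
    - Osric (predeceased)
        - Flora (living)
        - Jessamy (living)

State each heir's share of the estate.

Liesel: £48,000; Uma: £48,000; Alma: £48,000; Flora: £24,000; Jessamy: £24,000

The entire £192,000 passes to the siblings and their issue.
That amount (£192,000) is divided into 4 shares of £48,000: Uma and Alma each take £48,000; Ottilie's £48,000 share passes to Ottilie's issue; Osric's £48,000 share passes to Osric's issue.
Ottilie's share (£48,000) passes entirely to Liesel.
Osric's share (£48,000) is divided into 2 shares of £24,000: Flora and Jessamy each take £24,000.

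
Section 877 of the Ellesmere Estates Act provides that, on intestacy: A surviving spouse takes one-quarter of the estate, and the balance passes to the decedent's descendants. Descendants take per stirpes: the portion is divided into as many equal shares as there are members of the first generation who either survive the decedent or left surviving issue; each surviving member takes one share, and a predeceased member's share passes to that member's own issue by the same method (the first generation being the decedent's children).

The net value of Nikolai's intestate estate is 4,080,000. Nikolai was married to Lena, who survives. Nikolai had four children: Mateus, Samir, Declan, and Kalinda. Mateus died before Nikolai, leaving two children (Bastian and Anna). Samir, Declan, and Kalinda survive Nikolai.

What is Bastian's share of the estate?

Lena takes one-quarter of 4,080,000 = 1,020,000. The remaining 3,060,000 passes to the descendants.
The descendants' portion (3,060,000) is divided into 4 shares of 765,000: Samir, Declan, and Kalinda each take 765,000; Mateus's 765,000 share passes to Mateus's issue.
Mateus's share (765,000) is divided into 2 shares of 382,500: Bastian and Anna each take 382,500.

Bastian receives 382,500.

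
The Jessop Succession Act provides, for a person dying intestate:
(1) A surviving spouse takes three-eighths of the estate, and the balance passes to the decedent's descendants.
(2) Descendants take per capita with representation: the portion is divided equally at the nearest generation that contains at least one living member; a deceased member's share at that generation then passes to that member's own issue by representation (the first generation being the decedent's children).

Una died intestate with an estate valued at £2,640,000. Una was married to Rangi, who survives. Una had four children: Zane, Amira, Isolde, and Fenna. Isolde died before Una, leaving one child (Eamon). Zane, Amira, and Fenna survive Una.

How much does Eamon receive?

Eamon receives £412,500.

Rangi takes three-eighths of £2,640,000 = £990,000. The remaining £1,650,000 passes to the descendants.
The descendants' portion (£1,650,000) is divided into 4 shares of £412,500: Zane, Amira, and Fenna each take £412,500; Isolde's £412,500 share passes to Isolde's issue.
Isolde's share (£412,500) passes entirely to Eamon.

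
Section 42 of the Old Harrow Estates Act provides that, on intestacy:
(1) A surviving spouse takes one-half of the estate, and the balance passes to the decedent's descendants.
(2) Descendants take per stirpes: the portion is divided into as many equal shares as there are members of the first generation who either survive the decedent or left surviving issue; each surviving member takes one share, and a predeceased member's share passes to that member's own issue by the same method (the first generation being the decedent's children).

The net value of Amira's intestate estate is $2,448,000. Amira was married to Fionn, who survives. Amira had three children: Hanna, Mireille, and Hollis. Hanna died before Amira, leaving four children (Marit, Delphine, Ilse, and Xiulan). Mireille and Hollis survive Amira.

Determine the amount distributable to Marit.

Marit receives $102,000.

Fionn takes one-half of $2,448,000 = $1,224,000. The remaining $1,224,000 passes to the descendants.
The descendants' portion ($1,224,000) is divided into 3 shares of $408,000: Mireille and Hollis each take $408,000; Hanna's $408,000 share passes to Hanna's issue.
Hanna's share ($408,000) is divided into 4 shares of $102,000: Marit, Delphine, Ilse, and Xiulan each take $102,000.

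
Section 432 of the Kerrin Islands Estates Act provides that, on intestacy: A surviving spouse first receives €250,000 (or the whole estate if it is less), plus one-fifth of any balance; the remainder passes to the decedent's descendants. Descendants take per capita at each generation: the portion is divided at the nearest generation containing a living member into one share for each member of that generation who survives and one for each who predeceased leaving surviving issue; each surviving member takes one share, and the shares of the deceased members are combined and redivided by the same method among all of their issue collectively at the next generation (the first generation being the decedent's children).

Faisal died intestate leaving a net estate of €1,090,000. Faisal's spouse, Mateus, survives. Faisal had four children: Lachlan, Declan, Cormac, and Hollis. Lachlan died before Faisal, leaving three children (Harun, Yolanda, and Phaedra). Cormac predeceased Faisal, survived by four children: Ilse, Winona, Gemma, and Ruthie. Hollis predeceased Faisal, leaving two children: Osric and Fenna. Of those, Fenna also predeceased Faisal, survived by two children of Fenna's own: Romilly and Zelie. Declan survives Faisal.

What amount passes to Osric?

Osric receives €56,000.

Mateus first takes €250,000, leaving a balance of €840,000. Mateus then takes one-fifth of the balance (€168,000), for a total of €418,000. The remaining €672,000 passes to the descendants.
The descendants' portion (€672,000) is divided at the children's generation into 4 shares of €168,000. Declan takes €168,000. The 3 shares of the deceased (Lachlan, Cormac, and Hollis) are combined into a pool of €504,000.
That pool (€504,000) is divided at the grandchildren's generation into 9 shares of €56,000. Harun, Yolanda, Phaedra, Ilse, Winona, Gemma, Ruthie, and Osric each take €56,000. The remaining share for the deceased Fenna (€56,000) is carried to the next generation.
That pool (€56,000) is divided at the great-grandchildren's generation equally among Romilly and Zelie: €28,000 each.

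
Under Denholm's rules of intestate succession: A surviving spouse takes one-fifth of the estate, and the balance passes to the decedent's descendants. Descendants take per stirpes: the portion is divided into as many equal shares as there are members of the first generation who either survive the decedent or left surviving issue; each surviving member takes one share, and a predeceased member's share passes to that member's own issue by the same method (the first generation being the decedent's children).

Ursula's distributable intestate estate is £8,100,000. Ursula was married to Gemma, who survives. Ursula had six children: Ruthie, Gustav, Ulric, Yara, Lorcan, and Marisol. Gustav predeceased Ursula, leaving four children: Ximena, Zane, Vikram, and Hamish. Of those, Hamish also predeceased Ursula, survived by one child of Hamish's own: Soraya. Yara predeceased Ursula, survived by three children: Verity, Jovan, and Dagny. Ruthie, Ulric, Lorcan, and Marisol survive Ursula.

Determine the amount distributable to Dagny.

Gemma takes one-fifth of £8,100,000 = £1,620,000. The remaining £6,480,000 passes to the descendants.
The descendants' portion (£6,480,000) is divided into 6 shares of £1,080,000: Ruthie, Ulric, Lorcan, and Marisol each take £1,080,000; Gustav's £1,080,000 share passes to Gustav's issue; Yara's £1,080,000 share passes to Yara's issue.
Gustav's share (£1,080,000) is divided into 4 shares of £270,000: Ximena, Zane, and Vikram each take £270,000; Hamish's £270,000 share passes to Hamish's issue.
Hamish's share (£270,000) passes entirely to Soraya.
Yara's share (£1,080,000) is divided into 3 shares of £360,000: Verity, Jovan, and Dagny each take £360,000.

Dagny receives £360,000.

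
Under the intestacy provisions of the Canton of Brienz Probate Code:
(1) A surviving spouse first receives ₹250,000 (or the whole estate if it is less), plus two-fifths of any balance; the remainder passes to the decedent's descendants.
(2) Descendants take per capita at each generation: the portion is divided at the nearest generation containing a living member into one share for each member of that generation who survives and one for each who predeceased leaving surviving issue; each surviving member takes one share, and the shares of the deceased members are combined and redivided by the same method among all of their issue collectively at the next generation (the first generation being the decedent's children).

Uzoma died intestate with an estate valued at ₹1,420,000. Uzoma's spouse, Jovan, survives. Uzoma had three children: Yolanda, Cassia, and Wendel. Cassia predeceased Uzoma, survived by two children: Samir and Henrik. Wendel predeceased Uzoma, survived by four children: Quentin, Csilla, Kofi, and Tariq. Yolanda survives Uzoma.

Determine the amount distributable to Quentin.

Jovan first takes ₹250,000, leaving a balance of ₹1,170,000. Jovan then takes two-fifths of the balance (₹468,000), for a total of ₹718,000. The remaining ₹702,000 passes to the descendants.
The descendants' portion (₹702,000) is divided at the children's generation into 3 shares of ₹234,000. Yolanda takes ₹234,000. The 2 shares of the deceased (Cassia and Wendel) are combined into a pool of ₹468,000.
That pool (₹468,000) is divided at the grandchildren's generation equally among Samir, Henrik, Quentin, Csilla, Kofi, and Tariq: ₹78,000 each.

Quentin receives ₹78,000.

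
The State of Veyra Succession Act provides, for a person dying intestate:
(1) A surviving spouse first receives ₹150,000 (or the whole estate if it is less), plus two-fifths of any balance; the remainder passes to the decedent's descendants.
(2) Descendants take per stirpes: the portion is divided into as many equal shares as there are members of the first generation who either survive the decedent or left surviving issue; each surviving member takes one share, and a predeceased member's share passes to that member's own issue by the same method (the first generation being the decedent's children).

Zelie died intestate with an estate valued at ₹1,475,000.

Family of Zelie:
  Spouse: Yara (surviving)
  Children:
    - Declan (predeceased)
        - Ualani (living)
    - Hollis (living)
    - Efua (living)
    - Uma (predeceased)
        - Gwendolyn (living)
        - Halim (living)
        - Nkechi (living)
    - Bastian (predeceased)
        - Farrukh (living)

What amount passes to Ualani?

Ualani receives ₹159,000.

Yara first takes ₹150,000, leaving a balance of ₹1,325,000. Yara then takes two-fifths of the balance (₹530,000), for a total of ₹680,000. The remaining ₹795,000 passes to the descendants.
The descendants' portion (₹795,000) is divided into 5 shares of ₹159,000: Hollis and Efua each take ₹159,000; Declan's ₹159,000 share passes to Declan's issue; Uma's ₹159,000 share passes to Uma's issue; Bastian's ₹159,000 share passes to Bastian's issue.
Declan's share (₹159,000) passes entirely to Ualani.
Uma's share (₹159,000) is divided into 3 shares of ₹53,000: Gwendolyn, Halim, and Nkechi each take ₹53,000.
Bastian's share (₹159,000) passes entirely to Farrukh.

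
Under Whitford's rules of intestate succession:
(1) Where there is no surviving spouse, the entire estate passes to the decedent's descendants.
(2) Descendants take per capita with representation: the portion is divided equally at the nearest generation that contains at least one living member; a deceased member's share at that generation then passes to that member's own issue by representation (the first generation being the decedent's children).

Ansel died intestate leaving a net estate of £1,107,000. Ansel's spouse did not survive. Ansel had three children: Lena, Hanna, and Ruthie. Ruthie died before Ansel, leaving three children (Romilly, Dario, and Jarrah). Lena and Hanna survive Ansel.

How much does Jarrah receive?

The entire £1,107,000 passes to the descendants.
That amount (£1,107,000) is divided into 3 shares of £369,000: Lena and Hanna each take £369,000; Ruthie's £369,000 share passes to Ruthie's issue.
Ruthie's share (£369,000) is divided into 3 shares of £123,000: Romilly, Dario, and Jarrah each take £123,000.

Jarrah receives £123,000.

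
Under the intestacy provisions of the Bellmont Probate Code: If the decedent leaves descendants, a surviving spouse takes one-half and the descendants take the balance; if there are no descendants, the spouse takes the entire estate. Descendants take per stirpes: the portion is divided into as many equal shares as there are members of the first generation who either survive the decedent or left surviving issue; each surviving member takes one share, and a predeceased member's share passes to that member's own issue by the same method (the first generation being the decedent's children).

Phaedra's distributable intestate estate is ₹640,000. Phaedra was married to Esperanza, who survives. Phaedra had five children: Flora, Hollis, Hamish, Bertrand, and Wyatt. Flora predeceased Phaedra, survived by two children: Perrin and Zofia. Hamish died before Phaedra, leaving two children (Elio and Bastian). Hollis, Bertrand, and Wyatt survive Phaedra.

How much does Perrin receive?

Perrin receives ₹32,000.

Esperanza takes one-half of ₹640,000 = ₹320,000. The remaining ₹320,000 passes to the descendants.
The descendants' portion (₹320,000) is divided into 5 shares of ₹64,000: Hollis, Bertrand, and Wyatt each take ₹64,000; Flora's ₹64,000 share passes to Flora's issue; Hamish's ₹64,000 share passes to Hamish's issue.
Flora's share (₹64,000) is divided into 2 shares of ₹32,000: Perrin and Zofia each take ₹32,000.
Hamish's share (₹64,000) is divided into 2 shares of ₹32,000: Elio and Bastian each take ₹32,000.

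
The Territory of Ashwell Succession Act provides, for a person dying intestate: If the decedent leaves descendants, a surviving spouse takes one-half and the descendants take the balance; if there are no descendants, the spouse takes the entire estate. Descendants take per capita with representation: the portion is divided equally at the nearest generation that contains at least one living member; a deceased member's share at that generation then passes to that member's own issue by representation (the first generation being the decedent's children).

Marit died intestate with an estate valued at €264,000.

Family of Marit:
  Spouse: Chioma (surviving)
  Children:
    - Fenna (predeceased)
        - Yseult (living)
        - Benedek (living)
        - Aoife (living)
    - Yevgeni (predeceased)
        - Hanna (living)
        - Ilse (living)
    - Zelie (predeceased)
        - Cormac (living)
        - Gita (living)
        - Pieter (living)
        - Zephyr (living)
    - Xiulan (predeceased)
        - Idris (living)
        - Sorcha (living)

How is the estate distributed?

Chioma: €132,000; Yseult: €12,000; Benedek: €12,000; Aoife: €12,000; Hanna: €12,000; Ilse: €12,000; Cormac: €12,000; Gita: €12,000; Pieter: €12,000; Zephyr: €12,000; Idris: €12,000; Sorcha: €12,000

Chioma takes one-half of €264,000 = €132,000. The remaining €132,000 passes to the descendants.
No child survives, so the initial division is made at the grandchildren's generation.
The descendants' portion (€132,000) is divided into 11 shares of €12,000: Yseult, Benedek, Aoife, Hanna, Ilse, Cormac, Gita, Pieter, Zephyr, Idris, and Sorcha each take €12,000.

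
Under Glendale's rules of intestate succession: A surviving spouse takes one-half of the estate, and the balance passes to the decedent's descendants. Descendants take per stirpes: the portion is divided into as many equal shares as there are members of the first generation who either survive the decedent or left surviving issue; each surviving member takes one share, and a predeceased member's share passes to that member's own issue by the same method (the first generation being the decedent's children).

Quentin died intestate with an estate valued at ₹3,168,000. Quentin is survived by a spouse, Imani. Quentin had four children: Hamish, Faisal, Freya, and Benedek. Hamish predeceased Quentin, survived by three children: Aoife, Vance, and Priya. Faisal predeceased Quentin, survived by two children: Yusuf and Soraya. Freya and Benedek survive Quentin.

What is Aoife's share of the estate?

Aoife receives ₹132,000.

Imani takes one-half of ₹3,168,000 = ₹1,584,000. The remaining ₹1,584,000 passes to the descendants.
The descendants' portion (₹1,584,000) is divided into 4 shares of ₹396,000: Freya and Benedek each take ₹396,000; Hamish's ₹396,000 share passes to Hamish's issue; Faisal's ₹396,000 share passes to Faisal's issue.
Hamish's share (₹396,000) is divided into 3 shares of ₹132,000: Aoife, Vance, and Priya each take ₹132,000.
Faisal's share (₹396,000) is divided into 2 shares of ₹198,000: Yusuf and Soraya each take ₹198,000.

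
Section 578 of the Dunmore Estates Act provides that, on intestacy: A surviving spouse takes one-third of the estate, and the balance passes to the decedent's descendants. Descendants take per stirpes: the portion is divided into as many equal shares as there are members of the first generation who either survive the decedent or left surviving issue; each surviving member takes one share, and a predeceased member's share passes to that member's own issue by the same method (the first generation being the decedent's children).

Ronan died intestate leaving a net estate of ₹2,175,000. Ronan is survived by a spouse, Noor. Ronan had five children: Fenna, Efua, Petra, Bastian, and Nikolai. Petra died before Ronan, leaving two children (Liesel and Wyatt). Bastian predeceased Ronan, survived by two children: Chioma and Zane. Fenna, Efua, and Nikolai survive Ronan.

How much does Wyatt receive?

Noor takes one-third of ₹2,175,000 = ₹725,000. The remaining ₹1,450,000 passes to the descendants.
The descendants' portion (₹1,450,000) is divided into 5 shares of ₹290,000: Fenna, Efua, and Nikolai each take ₹290,000; Petra's ₹290,000 share passes to Petra's issue; Bastian's ₹290,000 share passes to Bastian's issue.
Petra's share (₹290,000) is divided into 2 shares of ₹145,000: Liesel and Wyatt each take ₹145,000.
Bastian's share (₹290,000) is divided into 2 shares of ₹145,000: Chioma and Zane each take ₹145,000.

Wyatt receives ₹145,000.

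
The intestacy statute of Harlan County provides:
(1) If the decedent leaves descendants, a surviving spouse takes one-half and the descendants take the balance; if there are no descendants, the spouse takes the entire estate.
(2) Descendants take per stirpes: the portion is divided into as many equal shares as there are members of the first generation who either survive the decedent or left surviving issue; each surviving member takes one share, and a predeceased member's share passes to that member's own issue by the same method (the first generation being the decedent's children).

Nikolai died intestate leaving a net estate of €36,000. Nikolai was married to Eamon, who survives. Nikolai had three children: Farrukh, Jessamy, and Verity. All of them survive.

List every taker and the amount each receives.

Eamon: €18,000; Farrukh: €6,000; Jessamy: €6,000; Verity: €6,000

Eamon takes one-half of €36,000 = €18,000. The remaining €18,000 passes to the descendants.
The descendants' portion (€18,000) is divided into 3 shares of €6,000: Farrukh, Jessamy, and Verity each take €6,000.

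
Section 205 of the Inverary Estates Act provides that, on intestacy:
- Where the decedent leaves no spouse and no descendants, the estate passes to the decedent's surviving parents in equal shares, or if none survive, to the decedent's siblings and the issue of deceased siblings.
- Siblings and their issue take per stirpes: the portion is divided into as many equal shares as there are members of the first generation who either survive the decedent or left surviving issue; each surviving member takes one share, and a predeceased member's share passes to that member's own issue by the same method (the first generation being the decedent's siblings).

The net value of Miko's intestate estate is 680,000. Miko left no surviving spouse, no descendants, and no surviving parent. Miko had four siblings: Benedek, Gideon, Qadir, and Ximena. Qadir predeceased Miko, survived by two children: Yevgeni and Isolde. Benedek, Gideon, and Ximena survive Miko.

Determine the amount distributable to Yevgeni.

The entire 680,000 passes to the siblings and their issue.
That amount (680,000) is divided into 4 shares of 170,000: Benedek, Gideon, and Ximena each take 170,000; Qadir's 170,000 share passes to Qadir's issue.
Qadir's share (170,000) is divided into 2 shares of 85,000: Yevgeni and Isolde each take 85,000.

Yevgeni receives 85,000.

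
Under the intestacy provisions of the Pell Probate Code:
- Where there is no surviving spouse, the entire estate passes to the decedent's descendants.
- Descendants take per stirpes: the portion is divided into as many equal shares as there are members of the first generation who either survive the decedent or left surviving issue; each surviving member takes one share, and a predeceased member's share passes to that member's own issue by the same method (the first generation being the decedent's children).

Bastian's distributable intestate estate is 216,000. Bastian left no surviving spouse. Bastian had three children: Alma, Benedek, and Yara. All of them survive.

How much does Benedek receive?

Benedek receives 72,000.

The entire 216,000 passes to the descendants.
That amount (216,000) is divided into 3 shares of 72,000: Alma, Benedek, and Yara each take 72,000.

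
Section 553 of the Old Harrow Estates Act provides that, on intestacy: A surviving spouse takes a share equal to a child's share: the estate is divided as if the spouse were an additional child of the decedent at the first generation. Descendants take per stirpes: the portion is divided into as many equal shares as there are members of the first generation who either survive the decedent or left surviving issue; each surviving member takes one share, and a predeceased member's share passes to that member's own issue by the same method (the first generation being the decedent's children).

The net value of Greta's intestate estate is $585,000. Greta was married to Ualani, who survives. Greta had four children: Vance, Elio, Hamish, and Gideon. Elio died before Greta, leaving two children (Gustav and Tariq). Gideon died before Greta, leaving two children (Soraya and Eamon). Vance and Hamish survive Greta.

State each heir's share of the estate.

The spouse counts as an additional share at the children's level, so there are 5 primary shares of $117,000. Ualani takes one such share ($117,000).
The children's combined portion ($468,000) is divided into 4 shares of $117,000: Vance and Hamish each take $117,000; Elio's $117,000 share passes to Elio's issue; Gideon's $117,000 share passes to Gideon's issue.
Elio's share ($117,000) is divided into 2 shares of $58,500: Gustav and Tariq each take $58,500.
Gideon's share ($117,000) is divided into 2 shares of $58,500: Soraya and Eamon each take $58,500.

Ualani: $117,000; Vance: $117,000; Gustav: $58,500; Tariq: $58,500; Hamish: $117,000; Soraya: $58,500; Eamon: $58,500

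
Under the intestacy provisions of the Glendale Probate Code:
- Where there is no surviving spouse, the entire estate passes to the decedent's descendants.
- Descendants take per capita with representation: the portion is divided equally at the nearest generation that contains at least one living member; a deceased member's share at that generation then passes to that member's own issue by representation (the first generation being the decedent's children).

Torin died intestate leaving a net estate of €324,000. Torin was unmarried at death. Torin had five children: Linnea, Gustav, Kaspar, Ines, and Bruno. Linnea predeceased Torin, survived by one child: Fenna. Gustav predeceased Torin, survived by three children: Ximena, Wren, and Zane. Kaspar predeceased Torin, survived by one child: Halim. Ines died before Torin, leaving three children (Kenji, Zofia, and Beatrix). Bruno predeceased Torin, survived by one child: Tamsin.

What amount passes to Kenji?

Kenji receives €36,000.

The entire €324,000 passes to the descendants.
No child survives, so the initial division is made at the grandchildren's generation.
That amount (€324,000) is divided into 9 shares of €36,000: Fenna, Ximena, Wren, Zane, Halim, Kenji, Zofia, Beatrix, and Tamsin each take €36,000.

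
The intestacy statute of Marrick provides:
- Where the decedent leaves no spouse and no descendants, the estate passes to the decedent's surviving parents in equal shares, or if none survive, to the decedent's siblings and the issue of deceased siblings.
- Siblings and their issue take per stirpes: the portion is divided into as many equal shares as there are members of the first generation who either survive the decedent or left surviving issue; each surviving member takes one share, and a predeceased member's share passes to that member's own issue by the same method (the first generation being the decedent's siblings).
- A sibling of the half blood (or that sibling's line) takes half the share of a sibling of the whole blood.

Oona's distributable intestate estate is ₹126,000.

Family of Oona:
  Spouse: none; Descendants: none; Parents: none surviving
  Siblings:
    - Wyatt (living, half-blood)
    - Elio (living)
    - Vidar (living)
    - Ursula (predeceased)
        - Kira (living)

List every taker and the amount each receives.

Wyatt: ₹18,000; Elio: ₹36,000; Vidar: ₹36,000; Kira: ₹36,000

The entire ₹126,000 passes to the siblings and their issue.
Counting each half-blood sibling's line as half a unit, there are 7/2 units in ₹126,000, so one unit is ₹36,000. Whole-blood lines (Elio, Vidar, and Ursula) take ₹36,000 each; half-blood lines (Wyatt) take ₹18,000 each.
Ursula's share (₹36,000) passes entirely to Kira.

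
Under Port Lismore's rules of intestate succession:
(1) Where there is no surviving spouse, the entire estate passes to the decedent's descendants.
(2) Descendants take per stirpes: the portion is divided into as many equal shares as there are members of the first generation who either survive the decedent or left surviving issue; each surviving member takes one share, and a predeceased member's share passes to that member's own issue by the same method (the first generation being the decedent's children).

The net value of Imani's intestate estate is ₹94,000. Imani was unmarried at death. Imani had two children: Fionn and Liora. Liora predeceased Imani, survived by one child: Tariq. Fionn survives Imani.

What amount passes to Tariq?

The entire ₹94,000 passes to the descendants.
That amount (₹94,000) is divided into 2 shares of ₹47,000: Fionn takes ₹47,000; Liora's ₹47,000 share passes to Liora's issue.
Liora's share (₹47,000) passes entirely to Tariq.

Tariq receives ₹47,000.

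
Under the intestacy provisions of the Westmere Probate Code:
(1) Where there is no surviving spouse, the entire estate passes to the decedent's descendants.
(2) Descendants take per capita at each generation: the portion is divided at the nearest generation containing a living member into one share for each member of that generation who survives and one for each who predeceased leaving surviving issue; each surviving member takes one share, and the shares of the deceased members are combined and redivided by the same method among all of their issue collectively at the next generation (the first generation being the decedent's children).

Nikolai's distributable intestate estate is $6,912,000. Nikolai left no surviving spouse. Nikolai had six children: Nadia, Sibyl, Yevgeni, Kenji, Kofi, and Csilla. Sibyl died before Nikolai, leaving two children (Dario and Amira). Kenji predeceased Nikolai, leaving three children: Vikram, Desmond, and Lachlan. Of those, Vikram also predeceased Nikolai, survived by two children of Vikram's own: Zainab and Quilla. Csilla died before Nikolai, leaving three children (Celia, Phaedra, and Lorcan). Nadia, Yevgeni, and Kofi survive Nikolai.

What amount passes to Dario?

The entire $6,912,000 passes to the descendants.
That amount ($6,912,000) is divided at the children's generation into 6 shares of $1,152,000. Nadia, Yevgeni, and Kofi each take $1,152,000. The 3 shares of the deceased (Sibyl, Kenji, and Csilla) are combined into a pool of $3,456,000.
That pool ($3,456,000) is divided at the grandchildren's generation into 8 shares of $432,000. Dario, Amira, Desmond, Lachlan, Celia, Phaedra, and Lorcan each take $432,000. The remaining share for the deceased Vikram ($432,000) is carried to the next generation.
That pool ($432,000) is divided at the great-grandchildren's generation equally among Zainab and Quilla: $216,000 each.

Dario receives $432,000.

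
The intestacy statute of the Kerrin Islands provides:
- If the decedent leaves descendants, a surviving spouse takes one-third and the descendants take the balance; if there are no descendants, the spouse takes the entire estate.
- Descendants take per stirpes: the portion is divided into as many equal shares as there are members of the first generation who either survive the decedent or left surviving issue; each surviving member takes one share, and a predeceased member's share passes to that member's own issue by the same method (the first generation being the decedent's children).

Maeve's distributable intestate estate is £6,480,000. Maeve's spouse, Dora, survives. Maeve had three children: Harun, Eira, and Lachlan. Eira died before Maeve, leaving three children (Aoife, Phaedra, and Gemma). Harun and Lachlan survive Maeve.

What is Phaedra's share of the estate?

Dora takes one-third of £6,480,000 = £2,160,000. The remaining £4,320,000 passes to the descendants.
The descendants' portion (£4,320,000) is divided into 3 shares of £1,440,000: Harun and Lachlan each take £1,440,000; Eira's £1,440,000 share passes to Eira's issue.
Eira's share (£1,440,000) is divided into 3 shares of £480,000: Aoife, Phaedra, and Gemma each take £480,000.

Phaedra receives £480,000.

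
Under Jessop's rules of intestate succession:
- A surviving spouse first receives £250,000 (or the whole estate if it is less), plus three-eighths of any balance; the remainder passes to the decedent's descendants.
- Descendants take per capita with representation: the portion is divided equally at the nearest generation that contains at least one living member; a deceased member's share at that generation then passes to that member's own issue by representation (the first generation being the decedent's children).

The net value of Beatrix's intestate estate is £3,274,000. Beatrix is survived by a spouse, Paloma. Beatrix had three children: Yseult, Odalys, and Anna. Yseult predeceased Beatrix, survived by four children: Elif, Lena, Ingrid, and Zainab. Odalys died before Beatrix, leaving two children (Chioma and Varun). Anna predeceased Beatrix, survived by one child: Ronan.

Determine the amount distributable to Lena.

Lena receives £270,000.

Paloma first takes £250,000, leaving a balance of £3,024,000. Paloma then takes three-eighths of the balance (£1,134,000), for a total of £1,384,000. The remaining £1,890,000 passes to the descendants.
No child survives, so the initial division is made at the grandchildren's generation.
The descendants' portion (£1,890,000) is divided into 7 shares of £270,000: Elif, Lena, Ingrid, Zainab, Chioma, Varun, and Ronan each take £270,000.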